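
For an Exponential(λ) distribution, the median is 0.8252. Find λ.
λ = 0.8400

For X ~ Exponential(λ), the CDF is F(x) = 1 - e^(-λx).
The median m satisfies F(m) = 0.5:
1 - e^(-λm) = 0.5
e^(-λm) = 0.5
λm = ln(2)
m = ln(2) / λ

Given m = 0.8252:
λ = ln(2) / 0.8252 = 0.693147 / 0.8252 = 0.8400

Verification: ln(2) / 0.8400 = 0.8252 ✓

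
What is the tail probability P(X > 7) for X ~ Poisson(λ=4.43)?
0.080933

We have X ~ Poisson(λ=4.43).

P(X > 7) = 1 - P(X ≤ 7)
                = 1 - F(7)
                = 1 - 0.919067
                = 0.080933

So there's approximately a 8.1% chance that X exceeds 7.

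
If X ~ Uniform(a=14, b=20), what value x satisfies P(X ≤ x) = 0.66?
17.9600

We have X ~ Uniform(a=14, b=20).

We want to find x such that P(X ≤ x) = 0.66.

This is the 66th percentile, which means 66% of values fall below this point.

Using the inverse CDF (quantile function):
x = F⁻¹(0.66) = 17.9600

Verification: P(X ≤ 17.9600) = 0.66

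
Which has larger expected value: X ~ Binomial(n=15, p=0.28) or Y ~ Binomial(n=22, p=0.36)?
Y has larger mean (7.9200 > 4.2000)

Compute the expected value for each distribution:

X ~ Binomial(n=15, p=0.28):
E[X] = 4.2000

Y ~ Binomial(n=22, p=0.36):
E[Y] = 7.9200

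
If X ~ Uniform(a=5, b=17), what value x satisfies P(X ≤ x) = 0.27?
8.2400

We have X ~ Uniform(a=5, b=17).

We want to find x such that P(X ≤ x) = 0.27.

This is the 27th percentile, which means 27% of values fall below this point.

Using the inverse CDF (quantile function):
x = F⁻¹(0.27) = 8.2400

Verification: P(X ≤ 8.2400) = 0.27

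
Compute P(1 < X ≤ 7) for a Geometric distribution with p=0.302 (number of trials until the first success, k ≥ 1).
0.617279

We have X ~ Geometric(p=0.302) (number of trials until the first success, k ≥ 1).

To find P(1 < X ≤ 7), we use:
P(1 < X ≤ 7) = P(X ≤ 7) - P(X ≤ 1)
                 = F(7) - F(1)
                 = 0.919279 - 0.302000
                 = 0.617279

So there's approximately a 61.7% chance that X falls in this range.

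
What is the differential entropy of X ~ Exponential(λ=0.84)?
1.1744 nats

We have X ~ Exponential(λ=0.84).

The differential entropy measures the uncertainty or information content of the distribution.

For an Exponential distribution with λ=0.84:
h(X) = 1.1744 nats

(In bits, this would be 1.6942 bits.)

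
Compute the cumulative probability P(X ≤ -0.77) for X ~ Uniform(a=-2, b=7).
0.136667

We have X ~ Uniform(a=-2, b=7).

The CDF gives us P(X ≤ k).

Using the CDF:
P(X ≤ -0.77) = 0.136667

This means there's approximately a 13.7% chance that X is at most -0.77.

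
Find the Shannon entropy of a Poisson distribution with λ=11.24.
2.6209 nats

We have X ~ Poisson(λ=11.24).

The Shannon entropy measures the uncertainty or information content of the distribution.

For a Poisson distribution with λ=11.24:
H(X) = 2.6209 nats

(In bits, this would be 3.7811 bits.)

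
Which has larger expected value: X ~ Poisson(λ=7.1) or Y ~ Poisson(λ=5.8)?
X has larger mean (7.1000 > 5.8000)

Compute the expected value for each distribution:

X ~ Poisson(λ=7.1):
E[X] = 7.1000

Y ~ Poisson(λ=5.8):
E[Y] = 5.8000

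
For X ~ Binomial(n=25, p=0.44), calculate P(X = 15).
0.044469

We have X ~ Binomial(n=25, p=0.44).

For a Binomial distribution, the PMF gives us the probability of each outcome.

Using the PMF formula:
P(X = 15) = 0.044469

Rounded to 4 decimal places: 0.0445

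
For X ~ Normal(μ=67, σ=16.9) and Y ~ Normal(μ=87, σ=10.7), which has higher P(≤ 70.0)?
X has higher probability (P(X ≤ 70.0) = 0.5704 > P(Y ≤ 70.0) = 0.0561)

Compute P(≤ 70.0) for each distribution:

X ~ Normal(μ=67, σ=16.9):
P(X ≤ 70.0) = 0.5704

Y ~ Normal(μ=87, σ=10.7):
P(Y ≤ 70.0) = 0.0561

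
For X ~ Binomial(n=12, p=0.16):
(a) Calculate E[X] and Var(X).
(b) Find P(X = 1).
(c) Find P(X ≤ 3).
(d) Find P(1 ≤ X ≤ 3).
(a) E[X] = 1.9200, Var(X) = 1.6128
(b) P(X = 1) = 0.282081
(c) P(X ≤ 3) = 0.888632
(d) P(1 ≤ X ≤ 3) = 0.765221

We have X ~ Binomial(n=12, p=0.16).

(a) Moments:
E[X] = 1.9200
Var(X) = 1.6128
σ = √Var(X) = 1.2700

(b) Point probability using PMF:
P(X = 1) = 0.282081

(c) Cumulative probability using CDF:
P(X ≤ 3) = F(3) = 0.888632

(d) Range probability:
P(1 ≤ X ≤ 3) = P(X ≤ 3) - P(X ≤ 0)
                   = F(3) - F(0)
                   = 0.888632 - 0.123410
                   = 0.765221

This means approximately 76.5% of outcomes fall in the interval [1, 3].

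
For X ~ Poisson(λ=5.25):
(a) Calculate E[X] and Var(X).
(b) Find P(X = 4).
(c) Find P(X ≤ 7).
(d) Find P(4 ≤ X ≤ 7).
(a) E[X] = 5.2500, Var(X) = 5.2500
(b) P(X = 4) = 0.166104
(c) P(X ≤ 7) = 0.839247
(d) P(4 ≤ X ≤ 7) = 0.607577

We have X ~ Poisson(λ=5.25).

(a) Moments:
E[X] = 5.2500
Var(X) = 5.2500
σ = √Var(X) = 2.2913

(b) Point probability using PMF:
P(X = 4) = 0.166104

(c) Cumulative probability using CDF:
P(X ≤ 7) = F(7) = 0.839247

(d) Range probability:
P(4 ≤ X ≤ 7) = P(X ≤ 7) - P(X ≤ 3)
                   = F(7) - F(3)
                   = 0.839247 - 0.231670
                   = 0.607577

This means approximately 60.8% of outcomes fall in the interval [4, 7].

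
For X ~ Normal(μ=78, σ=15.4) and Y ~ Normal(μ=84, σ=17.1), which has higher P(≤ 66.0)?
X has higher probability (P(X ≤ 66.0) = 0.2179 > P(Y ≤ 66.0) = 0.1463)

Compute P(≤ 66.0) for each distribution:

X ~ Normal(μ=78, σ=15.4):
P(X ≤ 66.0) = 0.2179

Y ~ Normal(μ=84, σ=17.1):
P(Y ≤ 66.0) = 0.1463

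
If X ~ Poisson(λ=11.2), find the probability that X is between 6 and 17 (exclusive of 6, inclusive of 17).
0.892038

We have X ~ Poisson(λ=11.2).

To find P(6 < X ≤ 17), we use:
P(6 < X ≤ 17) = P(X ≤ 17) - P(X ≤ 6)
                 = F(17) - F(6)
                 = 0.962799 - 0.070760
                 = 0.892038

So there's approximately a 89.2% chance that X falls in this range.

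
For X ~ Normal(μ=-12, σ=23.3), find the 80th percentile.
7.6098

We have X ~ Normal(μ=-12, σ=23.3).

We want to find x such that P(X ≤ x) = 0.8.

This is the 80th percentile, which means 80% of values fall below this point.

Using the inverse CDF (quantile function):
x = F⁻¹(0.8) = 7.6098

Verification: P(X ≤ 7.6098) = 0.8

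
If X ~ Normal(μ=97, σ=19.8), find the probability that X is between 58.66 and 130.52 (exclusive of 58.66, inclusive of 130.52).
0.928354

We have X ~ Normal(μ=97, σ=19.8).

To find P(58.66 < X ≤ 130.52), we use:
P(58.66 < X ≤ 130.52) = P(X ≤ 130.52) - P(X ≤ 58.66)
                 = F(130.52) - F(58.66)
                 = 0.954766 - 0.026412
                 = 0.928354

So there's approximately a 92.8% chance that X falls in this range.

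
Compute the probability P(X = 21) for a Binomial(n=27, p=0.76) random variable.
0.177688

We have X ~ Binomial(n=27, p=0.76).

For a Binomial distribution, the PMF gives us the probability of each outcome.

Using the PMF formula:
P(X = 21) = 0.177688

Rounded to 4 decimal places: 0.1777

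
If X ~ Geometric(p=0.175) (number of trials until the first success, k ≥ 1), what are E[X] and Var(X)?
E[X] = 5.7143, Var(X) = 26.9388

We have X ~ Geometric(p=0.175) (number of trials until the first success, k ≥ 1).

For a Geometric distribution with p=0.175 (number of trials until the first success, k ≥ 1):

Expected value:
E[X] = 5.7143

Variance:
Var(X) = 26.9388

Standard deviation:
σ = √Var(X) = 5.1903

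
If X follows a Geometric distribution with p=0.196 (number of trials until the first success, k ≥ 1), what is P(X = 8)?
0.042565

We have X ~ Geometric(p=0.196) (number of trials until the first success, k ≥ 1).

For a Geometric distribution, the PMF gives us the probability of each outcome.

Using the PMF formula:
P(X = 8) = 0.042565

Rounded to 4 decimal places: 0.0426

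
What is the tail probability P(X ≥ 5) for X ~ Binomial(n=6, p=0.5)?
0.109375

We have X ~ Binomial(n=6, p=0.5).

For discrete distributions, P(X ≥ 5) = 1 - P(X ≤ 4).

P(X ≤ 4) = 0.890625
P(X ≥ 5) = 1 - 0.890625 = 0.109375

So there's approximately a 10.9% chance that X is at least 5.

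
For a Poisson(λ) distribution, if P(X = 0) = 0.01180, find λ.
λ = 4.4397

For a Poisson(λ) distribution, the PMF at 0 is:
P(X = 0) = λ^0 e^(-λ) / 0! = e^(-λ)

Given P(X = 0) = 0.01180:
e^(-λ) = 0.01180
-λ = ln(0.01180)
λ = -ln(0.01180) = 4.4397

Verification: e^(-4.4397) = 0.01180 ✓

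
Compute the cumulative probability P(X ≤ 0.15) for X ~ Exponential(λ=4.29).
0.474550

We have X ~ Exponential(λ=4.29).

The CDF gives us P(X ≤ k).

Using the CDF:
P(X ≤ 0.15) = 0.474550

This means there's approximately a 47.5% chance that X is at most 0.15.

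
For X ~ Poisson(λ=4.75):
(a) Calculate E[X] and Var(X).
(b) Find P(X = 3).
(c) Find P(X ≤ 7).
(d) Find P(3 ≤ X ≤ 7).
(a) E[X] = 4.7500, Var(X) = 4.7500
(b) P(X = 3) = 0.154536
(c) P(X ≤ 7) = 0.891404
(d) P(3 ≤ X ≤ 7) = 0.744055

We have X ~ Poisson(λ=4.75).

(a) Moments:
E[X] = 4.7500
Var(X) = 4.7500
σ = √Var(X) = 2.1794

(b) Point probability using PMF:
P(X = 3) = 0.154536

(c) Cumulative probability using CDF:
P(X ≤ 7) = F(7) = 0.891404

(d) Range probability:
P(3 ≤ X ≤ 7) = P(X ≤ 7) - P(X ≤ 2)
                   = F(7) - F(2)
                   = 0.891404 - 0.147349
                   = 0.744055

This means approximately 74.4% of outcomes fall in the interval [3, 7].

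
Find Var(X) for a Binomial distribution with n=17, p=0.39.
4.0443

We have X ~ Binomial(n=17, p=0.39).

For a Binomial distribution with n=17, p=0.39:
Var(X) = 4.0443

The variance measures the spread of the distribution around the mean.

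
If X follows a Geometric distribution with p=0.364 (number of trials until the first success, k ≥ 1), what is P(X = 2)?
0.231504

We have X ~ Geometric(p=0.364) (number of trials until the first success, k ≥ 1).

For a Geometric distribution, the PMF gives us the probability of each outcome.

Using the PMF formula:
P(X = 2) = 0.231504

Rounded to 4 decimal places: 0.2315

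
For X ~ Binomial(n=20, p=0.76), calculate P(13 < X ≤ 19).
0.812036

We have X ~ Binomial(n=20, p=0.76).

To find P(13 < X ≤ 19), we use:
P(13 < X ≤ 19) = P(X ≤ 19) - P(X ≤ 13)
                 = F(19) - F(13)
                 = 0.995867 - 0.183831
                 = 0.812036

So there's approximately a 81.2% chance that X falls in this range.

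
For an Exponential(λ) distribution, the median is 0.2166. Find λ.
λ = 3.2001

For X ~ Exponential(λ), the CDF is F(x) = 1 - e^(-λx).
The median m satisfies F(m) = 0.5:
1 - e^(-λm) = 0.5
e^(-λm) = 0.5
λm = ln(2)
m = ln(2) / λ

Given m = 0.2166:
λ = ln(2) / 0.2166 = 0.693147 / 0.2166 = 3.2001

Verification: ln(2) / 3.2001 = 0.2166 ✓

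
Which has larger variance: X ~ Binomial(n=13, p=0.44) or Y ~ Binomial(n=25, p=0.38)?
Y has larger variance (5.8900 > 3.2032)

Compute the variance for each distribution:

X ~ Binomial(n=13, p=0.44):
Var(X) = 3.2032

Y ~ Binomial(n=25, p=0.38):
Var(Y) = 5.8900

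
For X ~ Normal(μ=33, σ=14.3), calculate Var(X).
204.4900

We have X ~ Normal(μ=33, σ=14.3).

For a Normal distribution with μ=33, σ=14.3:
Var(X) = 204.4900

The variance measures the spread of the distribution around the mean.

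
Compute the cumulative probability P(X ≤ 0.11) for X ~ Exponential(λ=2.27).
0.220966

We have X ~ Exponential(λ=2.27).

The CDF gives us P(X ≤ k).

Using the CDF:
P(X ≤ 0.11) = 0.220966

This means there's approximately a 22.1% chance that X is at most 0.11.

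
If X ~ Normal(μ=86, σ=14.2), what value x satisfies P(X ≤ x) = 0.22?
75.0349

We have X ~ Normal(μ=86, σ=14.2).

We want to find x such that P(X ≤ x) = 0.22.

This is the 22nd percentile, which means 22% of values fall below this point.

Using the inverse CDF (quantile function):
x = F⁻¹(0.22) = 75.0349

Verification: P(X ≤ 75.0349) = 0.22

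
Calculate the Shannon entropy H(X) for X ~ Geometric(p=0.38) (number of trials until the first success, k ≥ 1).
1.7475 nats

We have X ~ Geometric(p=0.38) (number of trials until the first success, k ≥ 1).

The Shannon entropy measures the uncertainty or information content of the distribution.

For a Geometric distribution with p=0.38 (number of trials until the first success, k ≥ 1):
H(X) = 1.7475 nats

(In bits, this would be 2.5212 bits.)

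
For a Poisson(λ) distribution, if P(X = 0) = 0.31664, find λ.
λ = 1.1500

For a Poisson(λ) distribution, the PMF at 0 is:
P(X = 0) = λ^0 e^(-λ) / 0! = e^(-λ)

Given P(X = 0) = 0.31664:
e^(-λ) = 0.31664
-λ = ln(0.31664)
λ = -ln(0.31664) = 1.1500

Verification: e^(-1.1500) = 0.31664 ✓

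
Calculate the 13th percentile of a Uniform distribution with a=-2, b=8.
-0.7000

We have X ~ Uniform(a=-2, b=8).

We want to find x such that P(X ≤ x) = 0.13.

This is the 13th percentile, which means 13% of values fall below this point.

Using the inverse CDF (quantile function):
x = F⁻¹(0.13) = -0.7000

Verification: P(X ≤ -0.7000) = 0.13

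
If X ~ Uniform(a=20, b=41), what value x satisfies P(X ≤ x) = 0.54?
31.3400

We have X ~ Uniform(a=20, b=41).

We want to find x such that P(X ≤ x) = 0.54.

This is the 54th percentile, which means 54% of values fall below this point.

Using the inverse CDF (quantile function):
x = F⁻¹(0.54) = 31.3400

Verification: P(X ≤ 31.3400) = 0.54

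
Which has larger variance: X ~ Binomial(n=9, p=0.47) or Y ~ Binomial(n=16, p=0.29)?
Y has larger variance (3.2944 > 2.2419)

Compute the variance for each distribution:

X ~ Binomial(n=9, p=0.47):
Var(X) = 2.2419

Y ~ Binomial(n=16, p=0.29):
Var(Y) = 3.2944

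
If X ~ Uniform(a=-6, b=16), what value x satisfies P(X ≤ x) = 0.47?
4.3400

We have X ~ Uniform(a=-6, b=16).

We want to find x such that P(X ≤ x) = 0.47.

This is the 47th percentile, which means 47% of values fall below this point.

Using the inverse CDF (quantile function):
x = F⁻¹(0.47) = 4.3400

Verification: P(X ≤ 4.3400) = 0.47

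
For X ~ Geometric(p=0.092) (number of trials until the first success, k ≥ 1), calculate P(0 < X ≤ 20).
0.854883

We have X ~ Geometric(p=0.092) (number of trials until the first success, k ≥ 1).

To find P(0 < X ≤ 20), we use:
P(0 < X ≤ 20) = P(X ≤ 20) - P(X ≤ 0)
                 = F(20) - F(0)
                 = 0.854883 - 0.000000
                 = 0.854883

So there's approximately a 85.5% chance that X falls in this range.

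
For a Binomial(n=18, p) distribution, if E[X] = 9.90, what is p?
p = 0.55

For a Binomial(n, p) distribution:
E[X] = n × p

Given n = 18 and E[X] = 9.90:
9.90 = 18 × p
p = 9.90 / 18 = 0.55

Verification: Binomial(18, 0.55) has E[X] = 9.90 ✓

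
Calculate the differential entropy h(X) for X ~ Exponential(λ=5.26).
-0.6601 nats

We have X ~ Exponential(λ=5.26).

The differential entropy measures the uncertainty or information content of the distribution.

For an Exponential distribution with λ=5.26:
h(X) = -0.6601 nats

(In bits, this would be -0.9524 bits.)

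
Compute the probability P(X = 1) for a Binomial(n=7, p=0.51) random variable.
0.049413

We have X ~ Binomial(n=7, p=0.51).

For a Binomial distribution, the PMF gives us the probability of each outcome.

Using the PMF formula:
P(X = 1) = 0.049413

Rounded to 4 decimal places: 0.0494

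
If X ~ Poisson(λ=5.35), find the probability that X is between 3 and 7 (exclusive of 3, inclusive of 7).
0.608329

We have X ~ Poisson(λ=5.35).

To find P(3 < X ≤ 7), we use:
P(3 < X ≤ 7) = P(X ≤ 7) - P(X ≤ 3)
                 = F(7) - F(3)
                 = 0.827613 - 0.219284
                 = 0.608329

So there's approximately a 60.8% chance that X falls in this range.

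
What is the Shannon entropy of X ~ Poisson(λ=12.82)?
2.6877 nats

We have X ~ Poisson(λ=12.82).

The Shannon entropy measures the uncertainty or information content of the distribution.

For a Poisson distribution with λ=12.82:
H(X) = 2.6877 nats

(In bits, this would be 3.8775 bits.)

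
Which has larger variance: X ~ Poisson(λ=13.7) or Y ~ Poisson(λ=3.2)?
X has larger variance (13.7000 > 3.2000)

Compute the variance for each distribution:

X ~ Poisson(λ=13.7):
Var(X) = 13.7000

Y ~ Poisson(λ=3.2):
Var(Y) = 3.2000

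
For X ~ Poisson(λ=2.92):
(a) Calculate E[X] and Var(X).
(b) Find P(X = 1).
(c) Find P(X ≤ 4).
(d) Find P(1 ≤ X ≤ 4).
(a) E[X] = 2.9200, Var(X) = 2.9200
(b) P(X = 1) = 0.157486
(c) P(X ≤ 4) = 0.828522
(d) P(1 ≤ X ≤ 4) = 0.774588

We have X ~ Poisson(λ=2.92).

(a) Moments:
E[X] = 2.9200
Var(X) = 2.9200
σ = √Var(X) = 1.7088

(b) Point probability using PMF:
P(X = 1) = 0.157486

(c) Cumulative probability using CDF:
P(X ≤ 4) = F(4) = 0.828522

(d) Range probability:
P(1 ≤ X ≤ 4) = P(X ≤ 4) - P(X ≤ 0)
                   = F(4) - F(0)
                   = 0.828522 - 0.053934
                   = 0.774588

This means approximately 77.5% of outcomes fall in the interval [1, 4].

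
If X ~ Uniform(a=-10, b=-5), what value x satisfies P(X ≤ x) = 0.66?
-6.7000

We have X ~ Uniform(a=-10, b=-5).

We want to find x such that P(X ≤ x) = 0.66.

This is the 66th percentile, which means 66% of values fall below this point.

Using the inverse CDF (quantile function):
x = F⁻¹(0.66) = -6.7000

Verification: P(X ≤ -6.7000) = 0.66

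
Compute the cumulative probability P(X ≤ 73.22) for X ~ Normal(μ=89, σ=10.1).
0.059100

We have X ~ Normal(μ=89, σ=10.1).

The CDF gives us P(X ≤ k).

Using the CDF:
P(X ≤ 73.22) = 0.059100

This means there's approximately a 5.9% chance that X is at most 73.22.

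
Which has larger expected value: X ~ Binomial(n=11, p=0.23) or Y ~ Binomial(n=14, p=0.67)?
Y has larger mean (9.3800 > 2.5300)

Compute the expected value for each distribution:

X ~ Binomial(n=11, p=0.23):
E[X] = 2.5300

Y ~ Binomial(n=14, p=0.67):
E[Y] = 9.3800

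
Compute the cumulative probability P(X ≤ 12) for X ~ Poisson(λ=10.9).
0.699588

We have X ~ Poisson(λ=10.9).

The CDF gives us P(X ≤ k).

Using the CDF:
P(X ≤ 12) = 0.699588

This means there's approximately a 70.0% chance that X is at most 12.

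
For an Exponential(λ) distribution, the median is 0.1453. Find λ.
λ = 4.7705

For X ~ Exponential(λ), the CDF is F(x) = 1 - e^(-λx).
The median m satisfies F(m) = 0.5:
1 - e^(-λm) = 0.5
e^(-λm) = 0.5
λm = ln(2)
m = ln(2) / λ

Given m = 0.1453:
λ = ln(2) / 0.1453 = 0.693147 / 0.1453 = 4.7705

Verification: ln(2) / 4.7705 = 0.1453 ✓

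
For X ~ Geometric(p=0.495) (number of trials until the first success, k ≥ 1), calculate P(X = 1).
0.495000

We have X ~ Geometric(p=0.495) (number of trials until the first success, k ≥ 1).

For a Geometric distribution, the PMF gives us the probability of each outcome.

Using the PMF formula:
P(X = 1) = 0.495000

Rounded to 4 decimal places: 0.4950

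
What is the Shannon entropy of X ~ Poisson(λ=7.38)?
2.4061 nats

We have X ~ Poisson(λ=7.38).

The Shannon entropy measures the uncertainty or information content of the distribution.

For a Poisson distribution with λ=7.38:
H(X) = 2.4061 nats

(In bits, this would be 3.4712 bits.)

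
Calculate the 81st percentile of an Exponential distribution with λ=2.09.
0.7946

We have X ~ Exponential(λ=2.09).

We want to find x such that P(X ≤ x) = 0.81.

This is the 81st percentile, which means 81% of values fall below this point.

Using the inverse CDF (quantile function):
x = F⁻¹(0.81) = 0.7946

Verification: P(X ≤ 0.7946) = 0.81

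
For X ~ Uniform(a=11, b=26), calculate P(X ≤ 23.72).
0.848000

We have X ~ Uniform(a=11, b=26).

The CDF gives us P(X ≤ k).

Using the CDF:
P(X ≤ 23.72) = 0.848000

This means there's approximately a 84.8% chance that X is at most 23.72.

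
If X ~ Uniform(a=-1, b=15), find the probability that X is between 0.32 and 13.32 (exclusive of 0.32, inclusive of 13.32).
0.812500

We have X ~ Uniform(a=-1, b=15).

To find P(0.32 < X ≤ 13.32), we use:
P(0.32 < X ≤ 13.32) = P(X ≤ 13.32) - P(X ≤ 0.32)
                 = F(13.32) - F(0.32)
                 = 0.895000 - 0.082500
                 = 0.812500

So there's approximately a 81.2% chance that X falls in this range.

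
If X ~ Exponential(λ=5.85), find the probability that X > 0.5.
0.053665

We have X ~ Exponential(λ=5.85).

P(X > 0.5) = 1 - P(X ≤ 0.5)
                = 1 - F(0.5)
                = 1 - 0.946335
                = 0.053665

So there's approximately a 5.4% chance that X exceeds 0.5.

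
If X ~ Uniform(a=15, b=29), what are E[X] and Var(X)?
E[X] = 22.0000, Var(X) = 16.3333

We have X ~ Uniform(a=15, b=29).

For a Uniform distribution with a=15, b=29:

Expected value:
E[X] = 22.0000

Variance:
Var(X) = 16.3333

Standard deviation:
σ = √Var(X) = 4.0415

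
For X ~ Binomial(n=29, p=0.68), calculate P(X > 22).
0.132663

We have X ~ Binomial(n=29, p=0.68).

P(X > 22) = 1 - P(X ≤ 22)
                = 1 - F(22)
                = 1 - 0.867337
                = 0.132663

So there's approximately a 13.3% chance that X exceeds 22.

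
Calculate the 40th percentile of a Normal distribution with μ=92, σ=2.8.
91.2906

We have X ~ Normal(μ=92, σ=2.8).

We want to find x such that P(X ≤ x) = 0.4.

This is the 40th percentile, which means 40% of values fall below this point.

Using the inverse CDF (quantile function):
x = F⁻¹(0.4) = 91.2906

Verification: P(X ≤ 91.2906) = 0.4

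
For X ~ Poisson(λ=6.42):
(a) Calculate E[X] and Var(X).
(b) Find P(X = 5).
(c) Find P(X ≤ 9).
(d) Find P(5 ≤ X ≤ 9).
(a) E[X] = 6.4200, Var(X) = 6.4200
(b) P(X = 5) = 0.148021
(c) P(X ≤ 9) = 0.884143
(d) P(5 ≤ X ≤ 9) = 0.651387

We have X ~ Poisson(λ=6.42).

(a) Moments:
E[X] = 6.4200
Var(X) = 6.4200
σ = √Var(X) = 2.5338

(b) Point probability using PMF:
P(X = 5) = 0.148021

(c) Cumulative probability using CDF:
P(X ≤ 9) = F(9) = 0.884143

(d) Range probability:
P(5 ≤ X ≤ 9) = P(X ≤ 9) - P(X ≤ 4)
                   = F(9) - F(4)
                   = 0.884143 - 0.232756
                   = 0.651387

This means approximately 65.1% of outcomes fall in the interval [5, 9].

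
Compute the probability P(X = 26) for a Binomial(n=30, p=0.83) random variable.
0.180159

We have X ~ Binomial(n=30, p=0.83).

For a Binomial distribution, the PMF gives us the probability of each outcome.

Using the PMF formula:
P(X = 26) = 0.180159

Rounded to 4 decimal places: 0.1802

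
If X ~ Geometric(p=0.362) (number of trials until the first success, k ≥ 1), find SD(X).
2.2065

We have X ~ Geometric(p=0.362) (number of trials until the first success, k ≥ 1).

For a Geometric distribution with p=0.362 (number of trials until the first success, k ≥ 1):
σ = √Var(X) = 2.2065

The standard deviation is the square root of the variance.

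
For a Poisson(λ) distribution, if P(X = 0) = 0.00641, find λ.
λ = 5.0499

For a Poisson(λ) distribution, the PMF at 0 is:
P(X = 0) = λ^0 e^(-λ) / 0! = e^(-λ)

Given P(X = 0) = 0.00641:
e^(-λ) = 0.00641
-λ = ln(0.00641)
λ = -ln(0.00641) = 5.0499

Verification: e^(-5.0499) = 0.00641 ✓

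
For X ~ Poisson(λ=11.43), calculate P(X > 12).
0.359145

We have X ~ Poisson(λ=11.43).

P(X > 12) = 1 - P(X ≤ 12)
                = 1 - F(12)
                = 1 - 0.640855
                = 0.359145

So there's approximately a 35.9% chance that X exceeds 12.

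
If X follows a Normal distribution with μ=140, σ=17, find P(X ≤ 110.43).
0.040981

We have X ~ Normal(μ=140, σ=17).

The CDF gives us P(X ≤ k).

Using the CDF:
P(X ≤ 110.43) = 0.040981

This means there's approximately a 4.1% chance that X is at most 110.43.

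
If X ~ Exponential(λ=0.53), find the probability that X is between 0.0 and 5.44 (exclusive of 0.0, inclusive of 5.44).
0.944045

We have X ~ Exponential(λ=0.53).

To find P(0.0 < X ≤ 5.44), we use:
P(0.0 < X ≤ 5.44) = P(X ≤ 5.44) - P(X ≤ 0.0)
                 = F(5.44) - F(0.0)
                 = 0.944045 - 0.000000
                 = 0.944045

So there's approximately a 94.4% chance that X falls in this range.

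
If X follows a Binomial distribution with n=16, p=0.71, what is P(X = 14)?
0.083482

We have X ~ Binomial(n=16, p=0.71).

For a Binomial distribution, the PMF gives us the probability of each outcome.

Using the PMF formula:
P(X = 14) = 0.083482

Rounded to 4 decimal places: 0.0835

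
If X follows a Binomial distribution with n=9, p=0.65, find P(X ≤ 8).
0.979288

We have X ~ Binomial(n=9, p=0.65).

The CDF gives us P(X ≤ k).

Using the CDF:
P(X ≤ 8) = 0.979288

This means there's approximately a 97.9% chance that X is at most 8.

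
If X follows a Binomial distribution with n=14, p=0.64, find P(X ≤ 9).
0.607989

We have X ~ Binomial(n=14, p=0.64).

The CDF gives us P(X ≤ k).

Using the CDF:
P(X ≤ 9) = 0.607989

This means there's approximately a 60.8% chance that X is at most 9.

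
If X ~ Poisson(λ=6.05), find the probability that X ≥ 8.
0.262932

We have X ~ Poisson(λ=6.05).

For discrete distributions, P(X ≥ 8) = 1 - P(X ≤ 7).

P(X ≤ 7) = 0.737068
P(X ≥ 8) = 1 - 0.737068 = 0.262932

So there's approximately a 26.3% chance that X is at least 8.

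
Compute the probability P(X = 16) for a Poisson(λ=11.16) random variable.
0.039380

We have X ~ Poisson(λ=11.16).

For a Poisson distribution, the PMF gives us the probability of each outcome.

Using the PMF formula:
P(X = 16) = 0.039380

Rounded to 4 decimal places: 0.0394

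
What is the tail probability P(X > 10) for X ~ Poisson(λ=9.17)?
0.314350

We have X ~ Poisson(λ=9.17).

P(X > 10) = 1 - P(X ≤ 10)
                = 1 - F(10)
                = 1 - 0.685650
                = 0.314350

So there's approximately a 31.4% chance that X exceeds 10.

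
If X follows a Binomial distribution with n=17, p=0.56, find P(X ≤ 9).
0.492125

We have X ~ Binomial(n=17, p=0.56).

The CDF gives us P(X ≤ k).

Using the CDF:
P(X ≤ 9) = 0.492125

This means there's approximately a 49.2% chance that X is at most 9.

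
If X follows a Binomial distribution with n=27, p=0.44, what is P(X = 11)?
0.145947

We have X ~ Binomial(n=27, p=0.44).

For a Binomial distribution, the PMF gives us the probability of each outcome.

Using the PMF formula:
P(X = 11) = 0.145947

Rounded to 4 decimal places: 0.1459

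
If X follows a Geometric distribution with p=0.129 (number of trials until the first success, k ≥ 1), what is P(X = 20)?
0.009353

We have X ~ Geometric(p=0.129) (number of trials until the first success, k ≥ 1).

For a Geometric distribution, the PMF gives us the probability of each outcome.

Using the PMF formula:
P(X = 20) = 0.009353

Rounded to 4 decimal places: 0.0094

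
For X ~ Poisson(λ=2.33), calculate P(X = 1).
0.226699

We have X ~ Poisson(λ=2.33).

For a Poisson distribution, the PMF gives us the probability of each outcome.

Using the PMF formula:
P(X = 1) = 0.226699

Rounded to 4 decimal places: 0.2267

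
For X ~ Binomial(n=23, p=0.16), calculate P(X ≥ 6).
0.149802

We have X ~ Binomial(n=23, p=0.16).

For discrete distributions, P(X ≥ 6) = 1 - P(X ≤ 5).

P(X ≤ 5) = 0.850198
P(X ≥ 6) = 1 - 0.850198 = 0.149802

So there's approximately a 15.0% chance that X is at least 6.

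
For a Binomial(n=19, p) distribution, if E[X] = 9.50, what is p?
p = 0.5

For a Binomial(n, p) distribution:
E[X] = n × p

Given n = 19 and E[X] = 9.50:
9.50 = 19 × p
p = 9.50 / 19 = 0.5

Verification: Binomial(19, 0.5) has E[X] = 9.50 ✓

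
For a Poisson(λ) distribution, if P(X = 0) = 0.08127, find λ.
λ = 2.5100

For a Poisson(λ) distribution, the PMF at 0 is:
P(X = 0) = λ^0 e^(-λ) / 0! = e^(-λ)

Given P(X = 0) = 0.08127:
e^(-λ) = 0.08127
-λ = ln(0.08127)
λ = -ln(0.08127) = 2.5100

Verification: e^(-2.5100) = 0.08127 ✓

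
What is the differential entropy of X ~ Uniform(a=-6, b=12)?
2.8904 nats

We have X ~ Uniform(a=-6, b=12).

The differential entropy measures the uncertainty or information content of the distribution.

For a Uniform distribution with a=-6, b=12:
h(X) = 2.8904 nats

(In bits, this would be 4.1699 bits.)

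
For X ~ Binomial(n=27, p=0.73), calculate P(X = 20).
0.171566

We have X ~ Binomial(n=27, p=0.73).

For a Binomial distribution, the PMF gives us the probability of each outcome.

Using the PMF formula:
P(X = 20) = 0.171566

Rounded to 4 decimal places: 0.1716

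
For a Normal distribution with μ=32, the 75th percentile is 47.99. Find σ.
σ = 23.7068

For X ~ Normal(μ, σ), the p-th percentile satisfies x = μ + z_p × σ,
where z_p = Φ⁻¹(p) is the standard normal quantile.

Step 1: z_{0.75} = Φ⁻¹(0.75) = 0.6745

Step 2: Solve for σ:
47.99 = 32 + 0.6745 × σ
σ = (47.99 - 32) / 0.6745
σ = 15.99 / 0.6745
σ = 23.7068

Verification: μ + z × σ = 32 + 0.6745 × 23.7068 = 47.99 ✓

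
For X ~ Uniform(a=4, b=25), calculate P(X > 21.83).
0.150952

We have X ~ Uniform(a=4, b=25).

P(X > 21.83) = 1 - P(X ≤ 21.83)
                = 1 - F(21.83)
                = 1 - 0.849048
                = 0.150952

So there's approximately a 15.1% chance that X exceeds 21.83.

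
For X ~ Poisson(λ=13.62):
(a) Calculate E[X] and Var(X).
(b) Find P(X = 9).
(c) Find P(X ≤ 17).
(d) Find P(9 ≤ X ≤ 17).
(a) E[X] = 13.6200, Var(X) = 13.6200
(b) P(X = 9) = 0.054043
(c) P(X ≤ 17) = 0.853161
(d) P(9 ≤ X ≤ 17) = 0.778558

We have X ~ Poisson(λ=13.62).

(a) Moments:
E[X] = 13.6200
Var(X) = 13.6200
σ = √Var(X) = 3.6905

(b) Point probability using PMF:
P(X = 9) = 0.054043

(c) Cumulative probability using CDF:
P(X ≤ 17) = F(17) = 0.853161

(d) Range probability:
P(9 ≤ X ≤ 17) = P(X ≤ 17) - P(X ≤ 8)
                   = F(17) - F(8)
                   = 0.853161 - 0.074603
                   = 0.778558

This means approximately 77.9% of outcomes fall in the interval [9, 17].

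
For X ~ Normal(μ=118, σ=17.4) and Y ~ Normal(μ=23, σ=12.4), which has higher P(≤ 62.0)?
Y has higher probability (P(Y ≤ 62.0) = 0.9992 > P(X ≤ 62.0) = 0.0006)

Compute P(≤ 62.0) for each distribution:

X ~ Normal(μ=118, σ=17.4):
P(X ≤ 62.0) = 0.0006

Y ~ Normal(μ=23, σ=12.4):
P(Y ≤ 62.0) = 0.9992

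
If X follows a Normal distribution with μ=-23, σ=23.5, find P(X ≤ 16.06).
0.951756

We have X ~ Normal(μ=-23, σ=23.5).

The CDF gives us P(X ≤ k).

Using the CDF:
P(X ≤ 16.06) = 0.951756

This means there's approximately a 95.2% chance that X is at most 16.06.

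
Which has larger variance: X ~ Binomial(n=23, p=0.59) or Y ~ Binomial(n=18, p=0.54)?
X has larger variance (5.5637 > 4.4712)

Compute the variance for each distribution:

X ~ Binomial(n=23, p=0.59):
Var(X) = 5.5637

Y ~ Binomial(n=18, p=0.54):
Var(Y) = 4.4712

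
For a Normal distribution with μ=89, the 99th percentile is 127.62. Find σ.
σ = 16.6011

For X ~ Normal(μ, σ), the p-th percentile satisfies x = μ + z_p × σ,
where z_p = Φ⁻¹(p) is the standard normal quantile.

Step 1: z_{0.99} = Φ⁻¹(0.99) = 2.3263

Step 2: Solve for σ:
127.62 = 89 + 2.3263 × σ
σ = (127.62 - 89) / 2.3263
σ = 38.62 / 2.3263
σ = 16.6011

Verification: μ + z × σ = 89 + 2.3263 × 16.6011 = 127.62 ✓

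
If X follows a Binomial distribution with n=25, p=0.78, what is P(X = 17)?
0.086905

We have X ~ Binomial(n=25, p=0.78).

For a Binomial distribution, the PMF gives us the probability of each outcome.

Using the PMF formula:
P(X = 17) = 0.086905

Rounded to 4 decimal places: 0.0869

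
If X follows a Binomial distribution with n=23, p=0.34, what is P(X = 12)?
0.033399

We have X ~ Binomial(n=23, p=0.34).

For a Binomial distribution, the PMF gives us the probability of each outcome.

Using the PMF formula:
P(X = 12) = 0.033399

Rounded to 4 decimal places: 0.0334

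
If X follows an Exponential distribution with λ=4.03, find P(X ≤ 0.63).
0.921047

We have X ~ Exponential(λ=4.03).

The CDF gives us P(X ≤ k).

Using the CDF:
P(X ≤ 0.63) = 0.921047

This means there's approximately a 92.1% chance that X is at most 0.63.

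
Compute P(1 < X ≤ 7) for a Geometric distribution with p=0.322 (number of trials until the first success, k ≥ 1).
0.612142

We have X ~ Geometric(p=0.322) (number of trials until the first success, k ≥ 1).

To find P(1 < X ≤ 7), we use:
P(1 < X ≤ 7) = P(X ≤ 7) - P(X ≤ 1)
                 = F(7) - F(1)
                 = 0.934142 - 0.322000
                 = 0.612142

So there's approximately a 61.2% chance that X falls in this range.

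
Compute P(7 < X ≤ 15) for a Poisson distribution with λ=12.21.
0.748095

We have X ~ Poisson(λ=12.21).

To find P(7 < X ≤ 15), we use:
P(7 < X ≤ 15) = P(X ≤ 15) - P(X ≤ 7)
                 = F(15) - F(7)
                 = 0.828819 - 0.080724
                 = 0.748095

So there's approximately a 74.8% chance that X falls in this range.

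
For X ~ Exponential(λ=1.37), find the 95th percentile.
2.1867

We have X ~ Exponential(λ=1.37).

We want to find x such that P(X ≤ x) = 0.95.

This is the 95th percentile, which means 95% of values fall below this point.

Using the inverse CDF (quantile function):
x = F⁻¹(0.95) = 2.1867

Verification: P(X ≤ 2.1867) = 0.95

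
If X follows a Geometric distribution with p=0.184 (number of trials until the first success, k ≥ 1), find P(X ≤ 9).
0.839597

We have X ~ Geometric(p=0.184) (number of trials until the first success, k ≥ 1).

The CDF gives us P(X ≤ k).

Using the CDF:
P(X ≤ 9) = 0.839597

This means there's approximately a 84.0% chance that X is at most 9.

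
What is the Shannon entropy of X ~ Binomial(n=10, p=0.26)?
1.7293 nats

We have X ~ Binomial(n=10, p=0.26).

The Shannon entropy measures the uncertainty or information content of the distribution.

For a Binomial distribution with n=10, p=0.26:
H(X) = 1.7293 nats

(In bits, this would be 2.4948 bits.)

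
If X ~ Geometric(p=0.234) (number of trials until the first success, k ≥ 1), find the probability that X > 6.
0.202010

We have X ~ Geometric(p=0.234) (number of trials until the first success, k ≥ 1).

P(X > 6) = 1 - P(X ≤ 6)
                = 1 - F(6)
                = 1 - 0.797990
                = 0.202010

So there's approximately a 20.2% chance that X exceeds 6.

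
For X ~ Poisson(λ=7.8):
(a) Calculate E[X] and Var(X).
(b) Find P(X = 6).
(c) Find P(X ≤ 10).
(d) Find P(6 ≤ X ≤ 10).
(a) E[X] = 7.8000, Var(X) = 7.8000
(b) P(X = 6) = 0.128156
(c) P(X ≤ 10) = 0.835230
(d) P(6 ≤ X ≤ 10) = 0.624979

We have X ~ Poisson(λ=7.8).

(a) Moments:
E[X] = 7.8000
Var(X) = 7.8000
σ = √Var(X) = 2.7928

(b) Point probability using PMF:
P(X = 6) = 0.128156

(c) Cumulative probability using CDF:
P(X ≤ 10) = F(10) = 0.835230

(d) Range probability:
P(6 ≤ X ≤ 10) = P(X ≤ 10) - P(X ≤ 5)
                   = F(10) - F(5)
                   = 0.835230 - 0.210251
                   = 0.624979

This means approximately 62.5% of outcomes fall in the interval [6, 10].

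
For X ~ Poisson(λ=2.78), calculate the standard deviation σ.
1.6673

We have X ~ Poisson(λ=2.78).

For a Poisson distribution with λ=2.78:
σ = √Var(X) = 1.6673

The standard deviation is the square root of the variance.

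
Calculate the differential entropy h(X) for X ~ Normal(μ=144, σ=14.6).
4.1000 nats

We have X ~ Normal(μ=144, σ=14.6).

The differential entropy measures the uncertainty or information content of the distribution.

For a Normal distribution with μ=144, σ=14.6:
h(X) = 4.1000 nats

(In bits, this would be 5.9150 bits.)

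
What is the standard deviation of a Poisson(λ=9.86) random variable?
3.1401

We have X ~ Poisson(λ=9.86).

For a Poisson distribution with λ=9.86:
σ = √Var(X) = 3.1401

The standard deviation is the square root of the variance.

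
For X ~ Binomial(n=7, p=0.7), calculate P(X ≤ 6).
0.917646

We have X ~ Binomial(n=7, p=0.7).

The CDF gives us P(X ≤ k).

Using the CDF:
P(X ≤ 6) = 0.917646

This means there's approximately a 91.8% chance that X is at most 6.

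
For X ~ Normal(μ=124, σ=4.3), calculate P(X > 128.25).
0.161485

We have X ~ Normal(μ=124, σ=4.3).

P(X > 128.25) = 1 - P(X ≤ 128.25)
                = 1 - F(128.25)
                = 1 - 0.838515
                = 0.161485

So there's approximately a 16.1% chance that X exceeds 128.25.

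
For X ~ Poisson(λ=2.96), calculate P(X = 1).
0.153384

We have X ~ Poisson(λ=2.96).

For a Poisson distribution, the PMF gives us the probability of each outcome.

Using the PMF formula:
P(X = 1) = 0.153384

Rounded to 4 decimal places: 0.1534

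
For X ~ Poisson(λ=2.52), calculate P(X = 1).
0.202758

We have X ~ Poisson(λ=2.52).

For a Poisson distribution, the PMF gives us the probability of each outcome.

Using the PMF formula:
P(X = 1) = 0.202758

Rounded to 4 decimal places: 0.2028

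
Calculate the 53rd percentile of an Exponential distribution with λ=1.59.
0.4749

We have X ~ Exponential(λ=1.59).

We want to find x such that P(X ≤ x) = 0.53.

This is the 53rd percentile, which means 53% of values fall below this point.

Using the inverse CDF (quantile function):
x = F⁻¹(0.53) = 0.4749

Verification: P(X ≤ 0.4749) = 0.53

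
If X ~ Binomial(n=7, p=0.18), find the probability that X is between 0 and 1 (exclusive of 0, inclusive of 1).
0.383048

We have X ~ Binomial(n=7, p=0.18).

To find P(0 < X ≤ 1), we use:
P(0 < X ≤ 1) = P(X ≤ 1) - P(X ≤ 0)
                 = F(1) - F(0)
                 = 0.632334 - 0.249285
                 = 0.383048

So there's approximately a 38.3% chance that X falls in this range.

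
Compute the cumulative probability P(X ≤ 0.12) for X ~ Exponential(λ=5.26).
0.468047

We have X ~ Exponential(λ=5.26).

The CDF gives us P(X ≤ k).

Using the CDF:
P(X ≤ 0.12) = 0.468047

This means there's approximately a 46.8% chance that X is at most 0.12.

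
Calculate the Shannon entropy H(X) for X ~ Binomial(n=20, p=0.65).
2.1744 nats

We have X ~ Binomial(n=20, p=0.65).

The Shannon entropy measures the uncertainty or information content of the distribution.

For a Binomial distribution with n=20, p=0.65:
H(X) = 2.1744 nats

(In bits, this would be 3.1370 bits.)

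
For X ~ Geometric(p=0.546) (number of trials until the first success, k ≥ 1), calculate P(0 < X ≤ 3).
0.906423

We have X ~ Geometric(p=0.546) (number of trials until the first success, k ≥ 1).

To find P(0 < X ≤ 3), we use:
P(0 < X ≤ 3) = P(X ≤ 3) - P(X ≤ 0)
                 = F(3) - F(0)
                 = 0.906423 - 0.000000
                 = 0.906423

So there's approximately a 90.6% chance that X falls in this range.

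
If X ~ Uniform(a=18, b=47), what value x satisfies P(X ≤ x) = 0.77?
40.3300

We have X ~ Uniform(a=18, b=47).

We want to find x such that P(X ≤ x) = 0.77.

This is the 77th percentile, which means 77% of values fall below this point.

Using the inverse CDF (quantile function):
x = F⁻¹(0.77) = 40.3300

Verification: P(X ≤ 40.3300) = 0.77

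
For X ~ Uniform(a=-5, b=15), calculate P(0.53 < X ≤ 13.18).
0.632500

We have X ~ Uniform(a=-5, b=15).

To find P(0.53 < X ≤ 13.18), we use:
P(0.53 < X ≤ 13.18) = P(X ≤ 13.18) - P(X ≤ 0.53)
                 = F(13.18) - F(0.53)
                 = 0.909000 - 0.276500
                 = 0.632500

So there's approximately a 63.3% chance that X falls in this range.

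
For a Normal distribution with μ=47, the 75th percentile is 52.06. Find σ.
σ = 7.5020

For X ~ Normal(μ, σ), the p-th percentile satisfies x = μ + z_p × σ,
where z_p = Φ⁻¹(p) is the standard normal quantile.

Step 1: z_{0.75} = Φ⁻¹(0.75) = 0.6745

Step 2: Solve for σ:
52.06 = 47 + 0.6745 × σ
σ = (52.06 - 47) / 0.6745
σ = 5.06 / 0.6745
σ = 7.5020

Verification: μ + z × σ = 47 + 0.6745 × 7.5020 = 52.06 ✓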